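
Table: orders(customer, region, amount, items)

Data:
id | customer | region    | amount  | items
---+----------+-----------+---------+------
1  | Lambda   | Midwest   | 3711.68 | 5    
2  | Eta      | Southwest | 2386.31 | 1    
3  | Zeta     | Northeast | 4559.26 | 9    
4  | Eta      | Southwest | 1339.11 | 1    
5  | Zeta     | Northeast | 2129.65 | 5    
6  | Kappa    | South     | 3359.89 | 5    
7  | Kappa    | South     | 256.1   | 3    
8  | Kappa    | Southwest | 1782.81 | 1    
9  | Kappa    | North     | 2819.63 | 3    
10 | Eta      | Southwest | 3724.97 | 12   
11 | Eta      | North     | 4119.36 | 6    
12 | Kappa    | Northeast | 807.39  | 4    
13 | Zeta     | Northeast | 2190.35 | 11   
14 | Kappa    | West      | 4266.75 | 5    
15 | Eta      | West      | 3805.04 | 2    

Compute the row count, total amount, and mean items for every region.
SELECT region,
       COUNT(*) as cnt,
       SUM(amount) as total_amount,
       AVG(items) as avg_items
FROM orders
GROUP BY region

Result:
  Midwest: 1 records, 3711.68 total amount, 5.00 avg items
  North: 2 records, 6938.99 total amount, 4.50 avg items
  Northeast: 4 records, 9686.65 total amount, 7.25 avg items
  South: 2 records, 3615.99 total amount, 4.00 avg items
  Southwest: 4 records, 9233.20 total amount, 3.75 avg items
  West: 2 records, 8071.79 total amount, 3.50 avg items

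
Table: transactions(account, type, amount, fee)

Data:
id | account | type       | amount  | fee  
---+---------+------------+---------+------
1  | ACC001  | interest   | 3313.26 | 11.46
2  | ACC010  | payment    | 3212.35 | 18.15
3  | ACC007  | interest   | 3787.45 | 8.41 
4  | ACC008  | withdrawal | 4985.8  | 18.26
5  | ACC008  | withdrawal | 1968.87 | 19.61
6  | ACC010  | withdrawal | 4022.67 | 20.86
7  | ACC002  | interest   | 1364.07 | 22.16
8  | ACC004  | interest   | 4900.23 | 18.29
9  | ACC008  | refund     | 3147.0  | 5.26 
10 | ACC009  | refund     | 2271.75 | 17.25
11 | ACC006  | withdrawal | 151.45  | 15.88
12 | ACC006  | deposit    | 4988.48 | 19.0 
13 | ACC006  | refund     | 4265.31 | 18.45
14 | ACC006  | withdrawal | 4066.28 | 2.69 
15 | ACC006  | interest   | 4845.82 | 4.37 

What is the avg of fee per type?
SELECT type, AVG(fee) as result
FROM transactions
GROUP BY type

Result:
  deposit: 19.00
  interest: 12.94
  payment: 18.15
  refund: 13.65
  withdrawal: 15.46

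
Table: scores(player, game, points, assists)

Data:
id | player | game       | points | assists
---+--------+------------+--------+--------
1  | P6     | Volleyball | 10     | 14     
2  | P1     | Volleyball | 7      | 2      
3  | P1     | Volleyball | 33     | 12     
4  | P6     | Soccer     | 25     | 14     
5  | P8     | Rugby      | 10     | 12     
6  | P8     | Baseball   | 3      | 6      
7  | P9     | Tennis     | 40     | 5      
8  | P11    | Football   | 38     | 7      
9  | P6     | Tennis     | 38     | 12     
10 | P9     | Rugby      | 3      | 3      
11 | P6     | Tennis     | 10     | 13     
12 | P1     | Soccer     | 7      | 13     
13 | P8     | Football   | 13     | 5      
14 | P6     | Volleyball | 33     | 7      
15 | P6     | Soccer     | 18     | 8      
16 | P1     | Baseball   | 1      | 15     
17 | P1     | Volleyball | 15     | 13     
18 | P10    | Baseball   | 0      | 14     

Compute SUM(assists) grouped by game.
SELECT game, SUM(assists) as result
FROM scores
GROUP BY game

Result:
  Baseball: 35
  Football: 12
  Rugby: 15
  Soccer: 35
  Tennis: 30
  Volleyball: 48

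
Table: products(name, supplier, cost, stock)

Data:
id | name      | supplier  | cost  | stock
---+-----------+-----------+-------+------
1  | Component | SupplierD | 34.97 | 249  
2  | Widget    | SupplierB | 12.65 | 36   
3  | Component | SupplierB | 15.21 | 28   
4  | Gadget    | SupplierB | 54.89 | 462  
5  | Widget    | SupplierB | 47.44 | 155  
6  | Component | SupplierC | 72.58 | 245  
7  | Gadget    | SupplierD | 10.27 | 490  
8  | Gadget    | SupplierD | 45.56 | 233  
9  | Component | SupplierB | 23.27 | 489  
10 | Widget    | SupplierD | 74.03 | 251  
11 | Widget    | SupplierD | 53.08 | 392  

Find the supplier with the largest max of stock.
SELECT supplier, MAX(stock) as val
FROM products
GROUP BY supplier
ORDER BY val DESC
LIMIT 1

Result: SupplierD with max(stock) = 490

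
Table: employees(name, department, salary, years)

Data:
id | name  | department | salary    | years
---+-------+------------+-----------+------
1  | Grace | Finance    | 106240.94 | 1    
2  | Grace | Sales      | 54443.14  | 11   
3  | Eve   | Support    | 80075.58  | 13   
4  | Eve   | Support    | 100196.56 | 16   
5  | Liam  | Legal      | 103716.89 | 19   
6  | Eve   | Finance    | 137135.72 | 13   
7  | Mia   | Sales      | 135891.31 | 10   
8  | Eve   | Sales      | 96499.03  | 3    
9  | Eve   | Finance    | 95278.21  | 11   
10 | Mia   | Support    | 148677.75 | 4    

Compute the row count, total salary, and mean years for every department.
SELECT department,
       COUNT(*) as cnt,
       SUM(salary) as total_salary,
       AVG(years) as avg_years
FROM employees
GROUP BY department

Result:
  Finance: 3 records, 338654.87 total salary, 8.33 avg years
  Legal: 1 records, 103716.89 total salary, 19.00 avg years
  Sales: 3 records, 286833.48 total salary, 8.00 avg years
  Support: 3 records, 328949.89 total salary, 11.00 avg years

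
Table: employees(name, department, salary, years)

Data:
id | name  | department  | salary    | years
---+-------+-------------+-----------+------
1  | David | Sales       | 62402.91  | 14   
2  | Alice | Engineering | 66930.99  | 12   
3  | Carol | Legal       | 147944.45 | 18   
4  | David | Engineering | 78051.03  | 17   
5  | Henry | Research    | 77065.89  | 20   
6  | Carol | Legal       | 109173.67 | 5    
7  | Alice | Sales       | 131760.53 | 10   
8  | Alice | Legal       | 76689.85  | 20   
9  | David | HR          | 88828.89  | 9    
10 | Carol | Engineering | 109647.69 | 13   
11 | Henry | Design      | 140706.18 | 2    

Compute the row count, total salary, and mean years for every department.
SELECT department,
       COUNT(*) as cnt,
       SUM(salary) as total_salary,
       AVG(years) as avg_years
FROM employees
GROUP BY department

Result:
  Design: 1 records, 140706.18 total salary, 2.00 avg years
  Engineering: 3 records, 254629.71 total salary, 14.00 avg years
  HR: 1 records, 88828.89 total salary, 9.00 avg years
  Legal: 3 records, 333807.97 total salary, 14.33 avg years
  Research: 1 records, 77065.89 total salary, 20.00 avg years
  Sales: 2 records, 194163.44 total salary, 12.00 avg years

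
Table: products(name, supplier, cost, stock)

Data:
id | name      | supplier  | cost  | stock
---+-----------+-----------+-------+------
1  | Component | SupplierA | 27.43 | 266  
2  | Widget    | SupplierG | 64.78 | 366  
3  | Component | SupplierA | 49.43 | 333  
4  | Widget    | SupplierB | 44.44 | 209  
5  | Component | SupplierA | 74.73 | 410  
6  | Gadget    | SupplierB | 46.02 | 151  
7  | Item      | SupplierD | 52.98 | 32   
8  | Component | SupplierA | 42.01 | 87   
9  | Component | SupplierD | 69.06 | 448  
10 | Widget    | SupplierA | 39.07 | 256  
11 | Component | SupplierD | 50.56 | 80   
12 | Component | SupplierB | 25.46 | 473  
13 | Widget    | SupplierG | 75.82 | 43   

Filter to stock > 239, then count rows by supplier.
SELECT supplier, COUNT(*)
FROM products
WHERE stock > 239
GROUP BY supplier

Note: WHERE filters rows before grouping.

Result:
  SupplierA: 4
  SupplierB: 1
  SupplierD: 1
  SupplierG: 1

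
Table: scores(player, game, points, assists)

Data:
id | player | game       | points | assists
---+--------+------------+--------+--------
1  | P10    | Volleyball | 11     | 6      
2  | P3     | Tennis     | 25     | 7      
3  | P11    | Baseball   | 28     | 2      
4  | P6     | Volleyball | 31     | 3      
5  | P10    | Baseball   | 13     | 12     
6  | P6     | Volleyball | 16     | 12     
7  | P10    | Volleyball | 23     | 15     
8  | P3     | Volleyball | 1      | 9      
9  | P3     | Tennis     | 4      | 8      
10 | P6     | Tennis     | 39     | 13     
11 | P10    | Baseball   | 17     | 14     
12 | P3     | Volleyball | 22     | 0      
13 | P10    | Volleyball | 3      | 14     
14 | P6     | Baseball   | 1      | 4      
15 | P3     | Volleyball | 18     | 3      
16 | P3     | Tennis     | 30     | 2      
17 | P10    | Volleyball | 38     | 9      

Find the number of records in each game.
SELECT game, COUNT(*) as count
FROM scores
GROUP BY game

Result:
  Baseball: 4
  Tennis: 4
  Volleyball: 9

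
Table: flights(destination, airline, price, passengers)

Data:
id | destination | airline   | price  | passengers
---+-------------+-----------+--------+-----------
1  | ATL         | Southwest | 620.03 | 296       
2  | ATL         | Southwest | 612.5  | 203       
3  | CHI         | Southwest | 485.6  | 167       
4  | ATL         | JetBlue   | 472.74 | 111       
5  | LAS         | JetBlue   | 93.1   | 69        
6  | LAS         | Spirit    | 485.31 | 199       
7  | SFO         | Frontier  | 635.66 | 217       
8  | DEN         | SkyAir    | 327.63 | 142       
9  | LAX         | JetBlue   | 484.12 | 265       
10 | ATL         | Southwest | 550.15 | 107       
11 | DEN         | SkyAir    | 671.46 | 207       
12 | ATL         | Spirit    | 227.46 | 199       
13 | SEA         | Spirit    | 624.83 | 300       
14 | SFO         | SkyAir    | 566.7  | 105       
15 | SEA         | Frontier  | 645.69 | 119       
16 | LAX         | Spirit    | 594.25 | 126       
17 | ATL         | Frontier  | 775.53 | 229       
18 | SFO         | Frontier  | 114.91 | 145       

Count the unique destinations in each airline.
SELECT airline, COUNT(DISTINCT destination)
FROM flights
GROUP BY airline

Result:
  Frontier: 3 distinct
  JetBlue: 3 distinct
  SkyAir: 2 distinct
  Southwest: 2 distinct
  Spirit: 4 distinct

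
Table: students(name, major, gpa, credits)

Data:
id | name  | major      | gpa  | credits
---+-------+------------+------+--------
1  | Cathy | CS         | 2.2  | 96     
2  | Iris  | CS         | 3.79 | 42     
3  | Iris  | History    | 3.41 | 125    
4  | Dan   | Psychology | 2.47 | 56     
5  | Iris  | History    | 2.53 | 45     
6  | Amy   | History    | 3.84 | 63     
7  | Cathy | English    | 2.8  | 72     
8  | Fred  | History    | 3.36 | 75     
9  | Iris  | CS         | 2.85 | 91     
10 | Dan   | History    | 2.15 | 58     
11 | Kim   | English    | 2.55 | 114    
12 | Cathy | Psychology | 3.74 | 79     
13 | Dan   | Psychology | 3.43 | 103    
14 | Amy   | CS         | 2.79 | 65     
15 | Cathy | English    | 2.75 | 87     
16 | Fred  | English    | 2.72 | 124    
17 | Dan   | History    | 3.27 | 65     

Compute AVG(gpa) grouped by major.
SELECT major, AVG(gpa) as result
FROM students
GROUP BY major

Result:
  CS: 2.91
  English: 2.71
  History: 3.09
  Psychology: 3.21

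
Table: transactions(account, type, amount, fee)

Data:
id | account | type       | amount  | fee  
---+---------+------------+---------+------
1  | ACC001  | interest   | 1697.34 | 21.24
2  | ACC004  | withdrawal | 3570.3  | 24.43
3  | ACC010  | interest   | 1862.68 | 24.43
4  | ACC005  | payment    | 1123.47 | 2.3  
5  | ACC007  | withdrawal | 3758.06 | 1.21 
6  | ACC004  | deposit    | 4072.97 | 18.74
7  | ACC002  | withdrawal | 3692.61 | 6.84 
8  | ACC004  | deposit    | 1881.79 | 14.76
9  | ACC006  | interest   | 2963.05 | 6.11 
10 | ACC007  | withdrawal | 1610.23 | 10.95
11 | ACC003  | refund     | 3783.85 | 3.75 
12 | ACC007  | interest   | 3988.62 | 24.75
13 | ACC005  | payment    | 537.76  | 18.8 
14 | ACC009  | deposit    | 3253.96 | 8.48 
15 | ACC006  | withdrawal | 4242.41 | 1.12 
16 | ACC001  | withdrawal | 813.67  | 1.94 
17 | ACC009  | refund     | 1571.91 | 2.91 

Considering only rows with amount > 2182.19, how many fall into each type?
SELECT type, COUNT(*)
FROM transactions
WHERE amount > 2182.19
GROUP BY type

Note: WHERE filters rows before grouping.

Result:
  deposit: 2
  interest: 2
  refund: 1
  withdrawal: 4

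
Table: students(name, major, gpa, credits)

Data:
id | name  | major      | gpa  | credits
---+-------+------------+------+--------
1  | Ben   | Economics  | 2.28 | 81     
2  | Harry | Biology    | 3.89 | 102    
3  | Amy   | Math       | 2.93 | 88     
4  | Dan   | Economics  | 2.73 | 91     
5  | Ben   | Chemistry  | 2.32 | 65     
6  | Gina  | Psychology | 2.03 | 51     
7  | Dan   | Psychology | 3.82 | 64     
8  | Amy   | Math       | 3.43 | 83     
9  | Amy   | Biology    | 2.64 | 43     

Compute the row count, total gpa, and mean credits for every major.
SELECT major,
       COUNT(*) as cnt,
       SUM(gpa) as total_gpa,
       AVG(credits) as avg_credits
FROM students
GROUP BY major

Result:
  Biology: 2 records, 6.53 total gpa, 72.50 avg credits
  Chemistry: 1 records, 2.32 total gpa, 65.00 avg credits
  Economics: 2 records, 5.01 total gpa, 86.00 avg credits
  Math: 2 records, 6.36 total gpa, 85.50 avg credits
  Psychology: 2 records, 5.85 total gpa, 57.50 avg credits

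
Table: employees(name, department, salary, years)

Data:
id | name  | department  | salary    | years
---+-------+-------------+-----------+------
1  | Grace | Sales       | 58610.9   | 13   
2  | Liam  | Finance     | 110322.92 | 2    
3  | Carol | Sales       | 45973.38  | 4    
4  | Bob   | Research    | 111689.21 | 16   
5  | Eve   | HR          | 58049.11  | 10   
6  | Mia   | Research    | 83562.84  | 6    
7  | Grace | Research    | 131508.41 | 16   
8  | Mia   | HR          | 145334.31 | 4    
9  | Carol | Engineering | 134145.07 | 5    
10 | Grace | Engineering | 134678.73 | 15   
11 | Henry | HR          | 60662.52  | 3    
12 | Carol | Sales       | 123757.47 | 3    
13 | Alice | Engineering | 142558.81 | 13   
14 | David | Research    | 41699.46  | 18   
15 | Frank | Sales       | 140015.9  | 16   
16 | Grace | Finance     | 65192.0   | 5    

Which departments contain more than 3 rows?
SELECT department, COUNT(*) as cnt
FROM employees
GROUP BY department
HAVING COUNT(*) > 3

Result:
  Research: 4
  Sales: 4

Note: HAVING filters groups after aggregation, WHERE filters rows before.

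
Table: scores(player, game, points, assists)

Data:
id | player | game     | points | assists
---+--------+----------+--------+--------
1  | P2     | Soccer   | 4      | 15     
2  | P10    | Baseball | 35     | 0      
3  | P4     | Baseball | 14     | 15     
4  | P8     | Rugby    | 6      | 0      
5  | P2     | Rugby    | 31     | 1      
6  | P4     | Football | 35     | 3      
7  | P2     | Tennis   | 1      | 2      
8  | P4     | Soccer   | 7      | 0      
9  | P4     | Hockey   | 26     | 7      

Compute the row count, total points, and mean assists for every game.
SELECT game,
       COUNT(*) as cnt,
       SUM(points) as total_points,
       AVG(assists) as avg_assists
FROM scores
GROUP BY game

Result:
  Baseball: 2 records, 49 total points, 7.50 avg assists
  Football: 1 records, 35 total points, 3.00 avg assists
  Hockey: 1 records, 26 total points, 7.00 avg assists
  Rugby: 2 records, 37 total points, 0.50 avg assists
  Soccer: 2 records, 11 total points, 7.50 avg assists
  Tennis: 1 records, 1 total points, 2.00 avg assists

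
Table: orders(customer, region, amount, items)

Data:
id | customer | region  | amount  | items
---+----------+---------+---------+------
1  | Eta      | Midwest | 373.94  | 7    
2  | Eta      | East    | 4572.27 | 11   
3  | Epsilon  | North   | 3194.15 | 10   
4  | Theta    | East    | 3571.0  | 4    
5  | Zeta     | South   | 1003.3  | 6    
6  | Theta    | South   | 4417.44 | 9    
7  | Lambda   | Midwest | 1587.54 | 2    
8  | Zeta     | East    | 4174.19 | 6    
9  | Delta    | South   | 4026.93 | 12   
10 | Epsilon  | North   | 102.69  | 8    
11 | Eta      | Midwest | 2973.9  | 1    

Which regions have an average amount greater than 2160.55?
SELECT region, AVG(amount)
FROM orders
GROUP BY region
HAVING AVG(amount) > 2160.55

Result:
  East: avg=4105.82
  South: avg=3149.22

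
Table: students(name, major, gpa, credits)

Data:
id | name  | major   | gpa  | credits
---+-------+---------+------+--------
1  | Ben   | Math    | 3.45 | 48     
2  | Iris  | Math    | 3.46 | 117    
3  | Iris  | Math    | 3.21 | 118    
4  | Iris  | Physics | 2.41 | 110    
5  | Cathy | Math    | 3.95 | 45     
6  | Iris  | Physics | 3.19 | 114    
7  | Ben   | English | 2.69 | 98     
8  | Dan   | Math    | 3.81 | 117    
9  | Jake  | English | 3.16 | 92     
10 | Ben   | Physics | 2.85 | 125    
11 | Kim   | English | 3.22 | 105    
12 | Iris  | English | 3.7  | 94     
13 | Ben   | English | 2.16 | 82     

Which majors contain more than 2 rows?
SELECT major, COUNT(*) as cnt
FROM students
GROUP BY major
HAVING COUNT(*) > 2

Result:
  English: 5
  Math: 5
  Physics: 3

Note: HAVING filters groups after aggregation, WHERE filters rows before.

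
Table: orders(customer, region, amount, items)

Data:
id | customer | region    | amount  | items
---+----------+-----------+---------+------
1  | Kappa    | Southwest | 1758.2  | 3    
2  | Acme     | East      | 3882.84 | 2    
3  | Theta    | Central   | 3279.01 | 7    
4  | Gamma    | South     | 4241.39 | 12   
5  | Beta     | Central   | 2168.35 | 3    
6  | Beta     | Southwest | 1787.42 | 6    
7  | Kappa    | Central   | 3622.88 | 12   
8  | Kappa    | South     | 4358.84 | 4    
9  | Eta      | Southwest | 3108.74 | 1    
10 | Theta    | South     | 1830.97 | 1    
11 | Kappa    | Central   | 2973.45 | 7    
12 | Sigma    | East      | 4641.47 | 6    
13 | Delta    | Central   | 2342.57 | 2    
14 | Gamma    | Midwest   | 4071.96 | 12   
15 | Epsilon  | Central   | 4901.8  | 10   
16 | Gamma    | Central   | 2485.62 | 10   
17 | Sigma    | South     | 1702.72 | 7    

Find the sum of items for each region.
SELECT region, SUM(items) as result
FROM orders
GROUP BY region

Result:
  Central: 51
  East: 8
  Midwest: 12
  South: 24
  Southwest: 10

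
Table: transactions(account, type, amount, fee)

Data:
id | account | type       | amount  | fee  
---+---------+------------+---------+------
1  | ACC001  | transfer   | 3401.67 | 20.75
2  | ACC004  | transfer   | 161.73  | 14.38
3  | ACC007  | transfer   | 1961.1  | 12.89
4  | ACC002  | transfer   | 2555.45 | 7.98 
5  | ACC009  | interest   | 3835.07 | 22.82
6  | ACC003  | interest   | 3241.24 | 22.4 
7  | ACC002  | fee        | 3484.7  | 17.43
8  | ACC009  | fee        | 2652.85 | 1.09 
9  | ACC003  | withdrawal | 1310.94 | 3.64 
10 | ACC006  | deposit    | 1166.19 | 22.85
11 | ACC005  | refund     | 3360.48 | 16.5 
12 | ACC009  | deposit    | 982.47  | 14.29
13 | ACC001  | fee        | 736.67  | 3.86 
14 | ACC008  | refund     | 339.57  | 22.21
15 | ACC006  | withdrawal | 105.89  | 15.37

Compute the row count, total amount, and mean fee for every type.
SELECT type,
       COUNT(*) as cnt,
       SUM(amount) as total_amount,
       AVG(fee) as avg_fee
FROM transactions
GROUP BY type

Result:
  deposit: 2 records, 2148.66 total amount, 18.57 avg fee
  fee: 3 records, 6874.22 total amount, 7.46 avg fee
  interest: 2 records, 7076.31 total amount, 22.61 avg fee
  refund: 2 records, 3700.05 total amount, 19.36 avg fee
  transfer: 4 records, 8079.95 total amount, 14.00 avg fee
  withdrawal: 2 records, 1416.83 total amount, 9.51 avg fee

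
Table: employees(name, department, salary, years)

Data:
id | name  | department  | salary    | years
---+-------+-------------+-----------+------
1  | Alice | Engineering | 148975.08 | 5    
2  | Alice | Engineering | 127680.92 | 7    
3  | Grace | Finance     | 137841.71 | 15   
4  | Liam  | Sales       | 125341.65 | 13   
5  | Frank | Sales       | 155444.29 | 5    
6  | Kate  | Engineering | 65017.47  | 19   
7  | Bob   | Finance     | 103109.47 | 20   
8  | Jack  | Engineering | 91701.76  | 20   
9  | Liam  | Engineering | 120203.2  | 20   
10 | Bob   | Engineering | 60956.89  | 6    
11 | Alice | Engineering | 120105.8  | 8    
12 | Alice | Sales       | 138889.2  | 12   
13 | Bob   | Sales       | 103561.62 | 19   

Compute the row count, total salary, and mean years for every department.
SELECT department,
       COUNT(*) as cnt,
       SUM(salary) as total_salary,
       AVG(years) as avg_years
FROM employees
GROUP BY department

Result:
  Engineering: 7 records, 734641.12 total salary, 12.14 avg years
  Finance: 2 records, 240951.18 total salary, 17.50 avg years
  Sales: 4 records, 523236.76 total salary, 12.25 avg years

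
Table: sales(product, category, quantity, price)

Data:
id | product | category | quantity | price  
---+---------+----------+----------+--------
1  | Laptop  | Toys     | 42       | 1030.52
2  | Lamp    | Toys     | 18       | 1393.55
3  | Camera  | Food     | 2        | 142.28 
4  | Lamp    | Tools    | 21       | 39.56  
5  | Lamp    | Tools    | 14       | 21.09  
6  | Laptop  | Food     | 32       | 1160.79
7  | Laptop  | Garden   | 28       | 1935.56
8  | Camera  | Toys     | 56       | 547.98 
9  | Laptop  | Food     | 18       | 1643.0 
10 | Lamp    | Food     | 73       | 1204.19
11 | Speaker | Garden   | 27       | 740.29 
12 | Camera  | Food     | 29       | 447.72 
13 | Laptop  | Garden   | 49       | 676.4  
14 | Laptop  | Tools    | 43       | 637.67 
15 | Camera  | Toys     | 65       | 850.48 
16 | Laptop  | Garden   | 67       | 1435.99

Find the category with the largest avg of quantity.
SELECT category, AVG(quantity) as val
FROM sales
GROUP BY category
ORDER BY val DESC
LIMIT 1

Result: Toys with avg(quantity) = 45.25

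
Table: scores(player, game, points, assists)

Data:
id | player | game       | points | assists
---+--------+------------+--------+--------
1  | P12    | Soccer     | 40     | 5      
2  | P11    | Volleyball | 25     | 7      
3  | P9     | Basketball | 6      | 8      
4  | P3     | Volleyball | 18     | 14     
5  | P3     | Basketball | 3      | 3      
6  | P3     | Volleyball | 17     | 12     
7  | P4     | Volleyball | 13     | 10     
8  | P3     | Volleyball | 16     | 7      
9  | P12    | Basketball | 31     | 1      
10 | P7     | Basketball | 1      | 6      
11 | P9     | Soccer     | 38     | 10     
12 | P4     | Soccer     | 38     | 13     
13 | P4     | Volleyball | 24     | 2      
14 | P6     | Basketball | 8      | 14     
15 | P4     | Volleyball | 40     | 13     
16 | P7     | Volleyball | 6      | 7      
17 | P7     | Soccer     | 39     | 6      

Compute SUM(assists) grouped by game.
SELECT game, SUM(assists) as result
FROM scores
GROUP BY game

Result:
  Basketball: 32
  Soccer: 34
  Volleyball: 72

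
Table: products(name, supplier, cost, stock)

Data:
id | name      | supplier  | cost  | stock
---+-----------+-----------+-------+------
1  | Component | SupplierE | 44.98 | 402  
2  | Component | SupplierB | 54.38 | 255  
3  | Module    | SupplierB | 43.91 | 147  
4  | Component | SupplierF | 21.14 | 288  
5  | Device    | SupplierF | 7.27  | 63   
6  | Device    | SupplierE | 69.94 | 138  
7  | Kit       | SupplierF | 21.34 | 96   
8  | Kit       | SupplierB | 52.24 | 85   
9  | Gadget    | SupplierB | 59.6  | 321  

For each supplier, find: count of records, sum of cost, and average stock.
SELECT supplier,
       COUNT(*) as cnt,
       SUM(cost) as total_cost,
       AVG(stock) as avg_stock
FROM products
GROUP BY supplier

Result:
  SupplierB: 4 records, 210.13 total cost, 202.00 avg stock
  SupplierE: 2 records, 114.92 total cost, 270.00 avg stock
  SupplierF: 3 records, 49.75 total cost, 149.00 avg stock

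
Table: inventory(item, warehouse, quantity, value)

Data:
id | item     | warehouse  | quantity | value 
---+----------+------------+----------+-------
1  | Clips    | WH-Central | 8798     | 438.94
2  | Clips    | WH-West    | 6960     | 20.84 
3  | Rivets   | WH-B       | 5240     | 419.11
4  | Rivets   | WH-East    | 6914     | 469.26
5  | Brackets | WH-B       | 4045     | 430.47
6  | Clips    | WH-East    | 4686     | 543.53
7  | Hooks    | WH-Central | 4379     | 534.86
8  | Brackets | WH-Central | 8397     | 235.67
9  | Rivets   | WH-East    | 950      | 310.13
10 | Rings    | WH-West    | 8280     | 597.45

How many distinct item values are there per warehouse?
SELECT warehouse, COUNT(DISTINCT item)
FROM inventory
GROUP BY warehouse

Result:
  WH-B: 2 distinct
  WH-Central: 3 distinct
  WH-East: 2 distinct
  WH-West: 2 distinct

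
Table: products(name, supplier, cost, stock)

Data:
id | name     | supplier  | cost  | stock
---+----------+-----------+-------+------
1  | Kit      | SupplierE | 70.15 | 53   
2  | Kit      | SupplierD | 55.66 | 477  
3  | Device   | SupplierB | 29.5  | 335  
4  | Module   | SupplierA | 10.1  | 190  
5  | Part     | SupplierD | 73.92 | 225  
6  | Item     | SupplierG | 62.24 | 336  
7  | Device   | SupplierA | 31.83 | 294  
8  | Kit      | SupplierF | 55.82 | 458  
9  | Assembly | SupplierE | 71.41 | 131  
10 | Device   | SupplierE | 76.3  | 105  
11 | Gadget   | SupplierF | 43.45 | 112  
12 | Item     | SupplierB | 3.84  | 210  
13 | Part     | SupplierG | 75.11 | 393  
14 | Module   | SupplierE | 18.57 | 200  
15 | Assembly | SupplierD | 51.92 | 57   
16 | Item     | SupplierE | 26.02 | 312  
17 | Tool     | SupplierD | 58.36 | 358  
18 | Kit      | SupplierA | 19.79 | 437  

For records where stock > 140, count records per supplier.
SELECT supplier, COUNT(*)
FROM products
WHERE stock > 140
GROUP BY supplier

Note: WHERE filters rows before grouping.

Result:
  SupplierA: 3
  SupplierB: 2
  SupplierD: 3
  SupplierE: 2
  SupplierF: 1
  SupplierG: 2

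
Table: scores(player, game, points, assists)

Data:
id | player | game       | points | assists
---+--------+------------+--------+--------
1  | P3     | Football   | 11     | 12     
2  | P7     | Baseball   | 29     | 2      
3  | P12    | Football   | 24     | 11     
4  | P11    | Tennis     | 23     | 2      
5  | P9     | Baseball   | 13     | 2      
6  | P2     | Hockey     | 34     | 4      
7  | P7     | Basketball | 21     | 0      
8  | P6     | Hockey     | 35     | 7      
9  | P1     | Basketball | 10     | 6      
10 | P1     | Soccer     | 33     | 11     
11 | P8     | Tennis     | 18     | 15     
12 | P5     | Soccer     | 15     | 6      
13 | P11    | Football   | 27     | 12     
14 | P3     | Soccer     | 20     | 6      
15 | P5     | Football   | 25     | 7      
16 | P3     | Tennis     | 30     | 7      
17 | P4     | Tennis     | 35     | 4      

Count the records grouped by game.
SELECT game, COUNT(*) as count
FROM scores
GROUP BY game

Result:
  Baseball: 2
  Basketball: 2
  Football: 4
  Hockey: 2
  Soccer: 3
  Tennis: 4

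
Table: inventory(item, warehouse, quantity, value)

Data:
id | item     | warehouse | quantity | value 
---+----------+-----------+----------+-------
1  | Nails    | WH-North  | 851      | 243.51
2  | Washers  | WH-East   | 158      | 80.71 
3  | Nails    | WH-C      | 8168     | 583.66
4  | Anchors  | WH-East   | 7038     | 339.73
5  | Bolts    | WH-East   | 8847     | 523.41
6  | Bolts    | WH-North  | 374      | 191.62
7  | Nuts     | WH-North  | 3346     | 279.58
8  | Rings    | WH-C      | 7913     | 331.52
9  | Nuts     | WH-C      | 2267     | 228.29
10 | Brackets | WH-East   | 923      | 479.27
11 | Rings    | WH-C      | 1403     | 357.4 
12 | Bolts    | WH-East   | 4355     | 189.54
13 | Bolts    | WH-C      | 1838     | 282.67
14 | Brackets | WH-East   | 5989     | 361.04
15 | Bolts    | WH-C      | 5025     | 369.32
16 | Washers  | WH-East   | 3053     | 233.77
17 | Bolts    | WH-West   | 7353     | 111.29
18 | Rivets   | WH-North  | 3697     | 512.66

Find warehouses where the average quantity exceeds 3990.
SELECT warehouse, AVG(quantity)
FROM inventory
GROUP BY warehouse
HAVING AVG(quantity) > 3990

Result:
  WH-C: avg=4435.67
  WH-East: avg=4337.57
  WH-West: avg=7353.00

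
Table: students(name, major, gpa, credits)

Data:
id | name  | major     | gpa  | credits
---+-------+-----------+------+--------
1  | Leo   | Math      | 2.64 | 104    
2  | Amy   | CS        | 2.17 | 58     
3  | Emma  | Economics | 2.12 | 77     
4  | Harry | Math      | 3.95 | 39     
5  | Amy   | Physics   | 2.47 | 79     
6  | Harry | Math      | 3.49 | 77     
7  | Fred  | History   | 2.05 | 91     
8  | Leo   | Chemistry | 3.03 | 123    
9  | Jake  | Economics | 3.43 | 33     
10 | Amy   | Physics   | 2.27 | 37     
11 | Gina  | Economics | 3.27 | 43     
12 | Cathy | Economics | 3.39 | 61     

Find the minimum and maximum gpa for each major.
SELECT major, MIN(gpa), MAX(gpa)
FROM students
GROUP BY major

Result:
  CS: min=2.17, max=2.17
  Chemistry: min=3.03, max=3.03
  Economics: min=2.12, max=3.43
  History: min=2.05, max=2.05
  Math: min=2.64, max=3.95
  Physics: min=2.27, max=2.47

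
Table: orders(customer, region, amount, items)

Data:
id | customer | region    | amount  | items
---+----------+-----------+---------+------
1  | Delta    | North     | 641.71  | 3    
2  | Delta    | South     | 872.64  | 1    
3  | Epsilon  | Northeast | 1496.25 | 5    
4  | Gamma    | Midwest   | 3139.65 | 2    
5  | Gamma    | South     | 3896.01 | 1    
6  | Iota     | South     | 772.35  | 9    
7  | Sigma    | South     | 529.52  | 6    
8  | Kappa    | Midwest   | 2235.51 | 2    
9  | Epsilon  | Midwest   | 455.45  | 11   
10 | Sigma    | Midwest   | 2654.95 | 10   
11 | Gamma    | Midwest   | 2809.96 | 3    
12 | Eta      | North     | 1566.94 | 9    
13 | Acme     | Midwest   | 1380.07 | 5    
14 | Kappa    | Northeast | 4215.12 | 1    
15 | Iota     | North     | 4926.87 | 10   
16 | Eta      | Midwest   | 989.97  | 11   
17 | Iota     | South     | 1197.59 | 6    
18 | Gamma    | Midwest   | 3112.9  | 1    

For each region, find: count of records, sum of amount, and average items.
SELECT region,
       COUNT(*) as cnt,
       SUM(amount) as total_amount,
       AVG(items) as avg_items
FROM orders
GROUP BY region

Result:
  Midwest: 8 records, 16778.46 total amount, 5.63 avg items
  North: 3 records, 7135.52 total amount, 7.33 avg items
  Northeast: 2 records, 5711.37 total amount, 3.00 avg items
  South: 5 records, 7268.11 total amount, 4.60 avg items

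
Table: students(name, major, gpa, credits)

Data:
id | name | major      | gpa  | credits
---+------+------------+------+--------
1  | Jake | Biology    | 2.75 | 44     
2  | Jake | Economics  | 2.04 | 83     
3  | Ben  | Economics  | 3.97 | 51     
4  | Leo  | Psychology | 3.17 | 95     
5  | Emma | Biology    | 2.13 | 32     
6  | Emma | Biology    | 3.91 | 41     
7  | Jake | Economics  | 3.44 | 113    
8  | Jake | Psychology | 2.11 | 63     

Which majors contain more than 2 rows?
SELECT major, COUNT(*) as cnt
FROM students
GROUP BY major
HAVING COUNT(*) > 2

Result:
  Biology: 3
  Economics: 3

Note: HAVING filters groups after aggregation, WHERE filters rows before.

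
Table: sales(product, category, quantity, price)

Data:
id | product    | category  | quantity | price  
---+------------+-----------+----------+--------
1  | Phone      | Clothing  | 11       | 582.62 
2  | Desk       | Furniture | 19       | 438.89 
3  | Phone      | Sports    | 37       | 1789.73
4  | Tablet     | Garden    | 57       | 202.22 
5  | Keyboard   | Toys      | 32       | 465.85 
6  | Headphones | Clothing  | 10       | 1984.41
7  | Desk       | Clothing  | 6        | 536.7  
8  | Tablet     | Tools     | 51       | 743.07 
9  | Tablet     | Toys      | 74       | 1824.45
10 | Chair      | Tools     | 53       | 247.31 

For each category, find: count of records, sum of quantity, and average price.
SELECT category,
       COUNT(*) as cnt,
       SUM(quantity) as total_quantity,
       AVG(price) as avg_price
FROM sales
GROUP BY category

Result:
  Clothing: 3 records, 27 total quantity, 1034.58 avg price
  Furniture: 1 records, 19 total quantity, 438.89 avg price
  Garden: 1 records, 57 total quantity, 202.22 avg price
  Sports: 1 records, 37 total quantity, 1789.73 avg price
  Tools: 2 records, 104 total quantity, 495.19 avg price
  Toys: 2 records, 106 total quantity, 1145.15 avg price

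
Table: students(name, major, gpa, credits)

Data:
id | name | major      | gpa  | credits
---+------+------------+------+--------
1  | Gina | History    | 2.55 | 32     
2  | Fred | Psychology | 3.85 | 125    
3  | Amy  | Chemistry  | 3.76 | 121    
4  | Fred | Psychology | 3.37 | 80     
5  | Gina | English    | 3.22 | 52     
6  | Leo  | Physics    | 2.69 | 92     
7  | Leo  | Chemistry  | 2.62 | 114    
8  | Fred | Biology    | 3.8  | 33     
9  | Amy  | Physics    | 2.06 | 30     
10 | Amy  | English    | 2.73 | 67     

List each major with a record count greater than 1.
SELECT major, COUNT(*) as cnt
FROM students
GROUP BY major
HAVING COUNT(*) > 1

Result:
  Chemistry: 2
  English: 2
  Physics: 2
  Psychology: 2

Note: HAVING filters groups after aggregation, WHERE filters rows before.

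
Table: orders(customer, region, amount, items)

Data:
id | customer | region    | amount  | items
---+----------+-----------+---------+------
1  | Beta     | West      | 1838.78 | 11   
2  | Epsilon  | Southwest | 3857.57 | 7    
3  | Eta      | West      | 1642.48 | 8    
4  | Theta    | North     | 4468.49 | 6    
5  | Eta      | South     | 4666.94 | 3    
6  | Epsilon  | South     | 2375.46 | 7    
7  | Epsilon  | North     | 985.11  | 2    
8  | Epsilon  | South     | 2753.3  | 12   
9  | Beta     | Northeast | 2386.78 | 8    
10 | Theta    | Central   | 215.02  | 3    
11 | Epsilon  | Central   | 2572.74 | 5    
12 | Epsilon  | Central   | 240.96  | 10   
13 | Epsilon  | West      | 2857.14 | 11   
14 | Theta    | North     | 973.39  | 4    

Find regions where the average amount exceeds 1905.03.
SELECT region, AVG(amount)
FROM orders
GROUP BY region
HAVING AVG(amount) > 1905.03

Result:
  North: avg=2142.33
  Northeast: avg=2386.78
  South: avg=3265.23
  Southwest: avg=3857.57
  West: avg=2112.80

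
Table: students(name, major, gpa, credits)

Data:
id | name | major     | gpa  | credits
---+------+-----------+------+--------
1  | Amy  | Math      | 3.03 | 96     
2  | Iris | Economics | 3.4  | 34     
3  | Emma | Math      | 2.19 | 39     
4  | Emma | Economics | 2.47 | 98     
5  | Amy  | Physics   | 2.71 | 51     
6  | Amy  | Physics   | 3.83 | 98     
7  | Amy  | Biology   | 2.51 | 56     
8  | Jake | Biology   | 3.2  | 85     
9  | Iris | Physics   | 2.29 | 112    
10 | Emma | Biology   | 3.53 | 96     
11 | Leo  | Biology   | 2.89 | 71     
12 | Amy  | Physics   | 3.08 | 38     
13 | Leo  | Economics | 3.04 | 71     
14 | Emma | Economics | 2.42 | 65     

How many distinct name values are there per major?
SELECT major, COUNT(DISTINCT name)
FROM students
GROUP BY major

Result:
  Biology: 4 distinct
  Economics: 3 distinct
  Math: 2 distinct
  Physics: 2 distinct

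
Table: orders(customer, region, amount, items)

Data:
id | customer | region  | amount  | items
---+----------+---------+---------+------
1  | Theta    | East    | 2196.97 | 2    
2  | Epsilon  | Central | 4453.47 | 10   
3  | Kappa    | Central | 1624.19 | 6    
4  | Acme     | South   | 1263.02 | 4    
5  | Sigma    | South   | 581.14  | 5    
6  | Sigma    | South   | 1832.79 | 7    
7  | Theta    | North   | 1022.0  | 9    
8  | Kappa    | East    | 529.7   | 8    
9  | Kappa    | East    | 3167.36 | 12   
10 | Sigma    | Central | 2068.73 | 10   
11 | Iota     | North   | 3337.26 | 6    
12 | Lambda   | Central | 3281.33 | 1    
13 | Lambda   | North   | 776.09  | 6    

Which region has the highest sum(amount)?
SELECT region, SUM(amount) as val
FROM orders
GROUP BY region
ORDER BY val DESC
LIMIT 1

Result: Central with sum(amount) = 11427.72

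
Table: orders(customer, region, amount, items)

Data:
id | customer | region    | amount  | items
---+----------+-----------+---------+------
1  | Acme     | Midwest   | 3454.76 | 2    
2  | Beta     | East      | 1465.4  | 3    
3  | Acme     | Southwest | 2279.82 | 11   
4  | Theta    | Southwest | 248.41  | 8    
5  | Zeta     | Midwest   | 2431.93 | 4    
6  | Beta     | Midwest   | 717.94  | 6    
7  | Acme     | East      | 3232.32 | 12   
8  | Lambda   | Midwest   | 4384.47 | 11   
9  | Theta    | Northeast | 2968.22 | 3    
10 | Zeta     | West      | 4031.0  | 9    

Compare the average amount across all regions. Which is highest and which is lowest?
SELECT region, AVG(amount)
FROM orders
GROUP BY region
ORDER BY AVG(amount)

All groups:
  Southwest: 1264.12
  East: 2348.86
  Midwest: 2747.28
  Northeast: 2968.22
  West: 4031.00

Highest: West (4031.00)
Lowest: Southwest (1264.12)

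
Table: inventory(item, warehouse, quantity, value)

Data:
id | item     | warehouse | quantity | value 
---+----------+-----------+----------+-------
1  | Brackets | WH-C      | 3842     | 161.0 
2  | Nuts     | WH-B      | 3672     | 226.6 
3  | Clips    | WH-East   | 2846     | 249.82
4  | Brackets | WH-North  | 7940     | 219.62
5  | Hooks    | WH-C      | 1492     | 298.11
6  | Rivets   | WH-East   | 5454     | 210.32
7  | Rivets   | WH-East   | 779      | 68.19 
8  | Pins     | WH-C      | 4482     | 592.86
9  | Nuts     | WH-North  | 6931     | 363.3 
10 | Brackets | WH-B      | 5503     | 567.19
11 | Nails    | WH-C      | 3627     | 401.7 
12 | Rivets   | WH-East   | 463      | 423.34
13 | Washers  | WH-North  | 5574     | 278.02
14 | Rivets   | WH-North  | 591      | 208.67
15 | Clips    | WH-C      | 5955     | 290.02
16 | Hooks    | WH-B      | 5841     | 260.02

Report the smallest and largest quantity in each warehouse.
SELECT warehouse, MIN(quantity), MAX(quantity)
FROM inventory
GROUP BY warehouse

Result:
  WH-B: min=3672, max=5841
  WH-C: min=1492, max=5955
  WH-East: min=463, max=5454
  WH-North: min=591, max=7940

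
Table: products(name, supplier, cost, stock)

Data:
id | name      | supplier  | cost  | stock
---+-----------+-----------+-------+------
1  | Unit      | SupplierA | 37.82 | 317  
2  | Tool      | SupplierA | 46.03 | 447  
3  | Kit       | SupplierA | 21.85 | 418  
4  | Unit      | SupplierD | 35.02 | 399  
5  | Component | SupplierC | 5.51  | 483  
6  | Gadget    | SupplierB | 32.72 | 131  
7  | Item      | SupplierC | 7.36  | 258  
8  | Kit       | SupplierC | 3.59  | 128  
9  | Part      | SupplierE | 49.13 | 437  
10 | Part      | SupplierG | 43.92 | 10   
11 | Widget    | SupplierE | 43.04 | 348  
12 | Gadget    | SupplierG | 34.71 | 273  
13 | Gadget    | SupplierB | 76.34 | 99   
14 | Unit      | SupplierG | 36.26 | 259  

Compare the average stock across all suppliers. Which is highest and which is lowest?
SELECT supplier, AVG(stock)
FROM products
GROUP BY supplier
ORDER BY AVG(stock)

All groups:
  SupplierB: 115.00
  SupplierG: 180.67
  SupplierC: 289.67
  SupplierE: 392.50
  SupplierA: 394.00
  SupplierD: 399.00

Highest: SupplierD (399.00)
Lowest: SupplierB (115.00)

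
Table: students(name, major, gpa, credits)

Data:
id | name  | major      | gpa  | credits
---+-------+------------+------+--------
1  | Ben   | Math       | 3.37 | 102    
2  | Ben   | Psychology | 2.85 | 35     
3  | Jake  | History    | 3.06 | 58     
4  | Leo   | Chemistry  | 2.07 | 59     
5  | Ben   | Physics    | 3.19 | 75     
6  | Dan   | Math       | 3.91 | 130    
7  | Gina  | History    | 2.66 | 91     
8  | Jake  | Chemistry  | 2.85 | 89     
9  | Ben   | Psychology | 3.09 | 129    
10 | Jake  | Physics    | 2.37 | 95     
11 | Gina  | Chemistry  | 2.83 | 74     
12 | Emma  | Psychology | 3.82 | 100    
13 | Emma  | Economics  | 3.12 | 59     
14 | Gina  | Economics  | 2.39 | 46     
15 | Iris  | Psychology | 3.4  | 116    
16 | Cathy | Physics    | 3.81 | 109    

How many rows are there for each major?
SELECT major, COUNT(*) as count
FROM students
GROUP BY major

Result:
  Chemistry: 3
  Economics: 2
  History: 2
  Math: 2
  Physics: 3
  Psychology: 4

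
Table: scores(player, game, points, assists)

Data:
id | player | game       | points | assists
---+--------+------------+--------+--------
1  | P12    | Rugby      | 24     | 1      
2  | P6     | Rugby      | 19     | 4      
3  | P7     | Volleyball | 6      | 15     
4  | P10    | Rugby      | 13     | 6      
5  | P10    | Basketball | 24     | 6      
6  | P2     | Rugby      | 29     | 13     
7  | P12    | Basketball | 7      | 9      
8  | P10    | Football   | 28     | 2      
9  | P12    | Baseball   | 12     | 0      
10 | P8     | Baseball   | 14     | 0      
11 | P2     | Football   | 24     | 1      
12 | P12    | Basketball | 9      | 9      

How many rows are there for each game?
SELECT game, COUNT(*) as count
FROM scores
GROUP BY game

Result:
  Baseball: 2
  Basketball: 3
  Football: 2
  Rugby: 4
  Volleyball: 1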